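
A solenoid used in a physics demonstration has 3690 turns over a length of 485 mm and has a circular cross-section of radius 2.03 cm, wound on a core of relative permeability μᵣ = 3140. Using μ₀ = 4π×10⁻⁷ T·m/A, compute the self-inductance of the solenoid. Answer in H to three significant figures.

A = πr² = π(2.030×10^-2 m)² = 1.2946×10^-3 m².
For a long solenoid, L = μ₀μᵣN²A/ℓ.
L = (4π×10⁻⁷)(3140)(3690)²(1.2946×10^-3)/(0.485 m) = 143.4 H.

L ≈ 143 H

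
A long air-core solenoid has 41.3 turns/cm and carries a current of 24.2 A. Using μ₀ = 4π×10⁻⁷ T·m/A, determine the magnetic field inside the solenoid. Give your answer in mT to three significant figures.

B ≈ 126 mT

Inside a long solenoid, B = μ₀nI.
B = (4π×10⁻⁷)(4.130×10^3 m⁻¹)(24.2 A) = 0.1256 T.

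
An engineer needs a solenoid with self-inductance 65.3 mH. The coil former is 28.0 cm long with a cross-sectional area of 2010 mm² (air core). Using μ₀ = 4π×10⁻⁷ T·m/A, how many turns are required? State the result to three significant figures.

A = 2010 mm² = 2.010×10^-3 m².
From L = μ₀N²A/ℓ, N = √(Lℓ / (μ₀A)).
N = √[(6.530×10^-2)(0.28) / ((4π×10⁻⁷)×2.010×10^-3)] = √(7.239×10^6) ≈ 2690.5.

N ≈ 2690 turns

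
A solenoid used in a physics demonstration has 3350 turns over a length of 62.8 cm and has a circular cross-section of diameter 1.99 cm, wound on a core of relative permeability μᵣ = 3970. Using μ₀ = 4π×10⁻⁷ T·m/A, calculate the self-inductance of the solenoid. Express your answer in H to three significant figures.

L ≈ 27.7 H

A = π(d/2)² = π(9.950×10^-3 m)² = 3.110×10^-4 m².
For a long solenoid, L = μ₀μᵣN²A/ℓ.
L = (4π×10⁻⁷)(3970)(3350)²(3.110×10^-4)/(0.628 m) = 27.73 H.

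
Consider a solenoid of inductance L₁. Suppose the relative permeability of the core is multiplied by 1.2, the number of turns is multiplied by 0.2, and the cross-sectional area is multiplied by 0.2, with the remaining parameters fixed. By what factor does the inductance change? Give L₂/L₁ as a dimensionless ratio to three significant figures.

L₂/L₁ = 0.0096

For a solenoid, L ∝ μᵣN²A/ℓ.
L₂/L₁ = (1.2) × (0.2)^2 × (0.2) = 0.0096.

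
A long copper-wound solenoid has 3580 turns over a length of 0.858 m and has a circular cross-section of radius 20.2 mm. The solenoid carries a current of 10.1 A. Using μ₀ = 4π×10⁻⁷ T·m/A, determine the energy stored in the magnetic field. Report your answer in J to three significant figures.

A = πr² = π(2.020×10^-2 m)² = 1.282×10^-3 m².
L = μ₀N²A/ℓ = (4π×10⁻⁷)(3580)²(1.282×10^-3)/(0.858) = 2.406×10^-2 H.
U = ½LI² = ½(2.406×10^-2)(10.1)² = 1.227 J.

U ≈ 1.23 J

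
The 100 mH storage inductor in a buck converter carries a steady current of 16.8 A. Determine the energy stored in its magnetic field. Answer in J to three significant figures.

Stored magnetic energy: U = ½LI².
U = ½(0.1 H)(16.8 A)² = 14.11 J.

U ≈ 14.1 J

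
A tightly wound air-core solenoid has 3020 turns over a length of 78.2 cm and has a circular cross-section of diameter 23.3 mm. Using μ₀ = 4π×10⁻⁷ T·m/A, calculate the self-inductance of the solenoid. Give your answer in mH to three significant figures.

A = π(d/2)² = π(1.165×10^-2 m)² = 4.264×10^-4 m².
For a long solenoid, L = μ₀N²A/ℓ.
L = (4π×10⁻⁷)(3020)²(4.264×10^-4)/(0.782 m) = 6.249×10^-3 H.

L ≈ 6.25 mH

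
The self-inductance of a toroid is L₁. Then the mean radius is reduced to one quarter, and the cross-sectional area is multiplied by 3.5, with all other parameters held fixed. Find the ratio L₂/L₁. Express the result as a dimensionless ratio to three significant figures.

L₂/L₁ = 14.0

For a toroid, L ∝ μᵣN²A/R.
L₂/L₁ = (0.25)^-1 × (3.5) = 14.0.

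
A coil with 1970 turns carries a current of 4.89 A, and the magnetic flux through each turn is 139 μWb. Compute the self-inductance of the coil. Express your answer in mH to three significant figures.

Self-inductance is defined by L = NΦ_B/I (flux linkage over current).
L = (1970)(1.390×10^-4 Wb)/(4.89 A) = 5.600×10^-2 H.

L ≈ 56.0 mH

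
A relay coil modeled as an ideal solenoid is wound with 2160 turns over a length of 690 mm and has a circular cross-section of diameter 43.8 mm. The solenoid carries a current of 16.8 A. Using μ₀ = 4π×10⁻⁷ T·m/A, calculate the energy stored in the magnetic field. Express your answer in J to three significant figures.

A = π(d/2)² = π(2.190×10^-2 m)² = 1.507×10^-3 m².
L = μ₀N²A/ℓ = (4π×10⁻⁷)(2160)²(1.507×10^-3)/(0.69) = 1.280×10^-2 H.
U = ½LI² = ½(1.280×10^-2)(16.8)² = 1.807 J.

U ≈ 1.81 J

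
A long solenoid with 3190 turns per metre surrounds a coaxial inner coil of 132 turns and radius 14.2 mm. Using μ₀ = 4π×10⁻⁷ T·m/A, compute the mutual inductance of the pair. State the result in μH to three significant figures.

The outer solenoid produces a uniform field B₁ = μ₀n₁I₁ across the inner coil,
so the flux linkage is N₂Φ = N₂B₁A₂ = μ₀n₁N₂A₂·I₁, giving M = μ₀n₁N₂A₂.
A₂ = πr² = π(1.420×10^-2 m)² = 6.3347×10^-4 m².
M = (4π×10⁻⁷)(3190)(132)(6.3347×10^-4) = 3.352×10^-4 H.

M ≈ 335 μH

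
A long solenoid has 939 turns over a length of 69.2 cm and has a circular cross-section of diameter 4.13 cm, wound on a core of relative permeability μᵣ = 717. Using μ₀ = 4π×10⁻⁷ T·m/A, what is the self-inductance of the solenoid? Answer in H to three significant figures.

L ≈ 1.54 H

A = π(d/2)² = π(2.065×10^-2 m)² = 1.340×10^-3 m².
For a long solenoid, L = μ₀μᵣN²A/ℓ.
L = (4π×10⁻⁷)(717)(939)²(1.340×10^-3)/(0.692 m) = 1.538 H.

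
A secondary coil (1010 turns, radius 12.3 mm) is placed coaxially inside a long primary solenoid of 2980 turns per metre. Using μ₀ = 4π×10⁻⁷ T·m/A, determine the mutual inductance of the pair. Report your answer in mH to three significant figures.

The outer solenoid produces a uniform field B₁ = μ₀n₁I₁ across the inner coil,
so the flux linkage is N₂Φ = N₂B₁A₂ = μ₀n₁N₂A₂·I₁, giving M = μ₀n₁N₂A₂.
A₂ = πr² = π(1.230×10^-2 m)² = 4.753×10^-4 m².
M = (4π×10⁻⁷)(2980)(1010)(4.753×10^-4) = 1.798×10^-3 H.

M ≈ 1.80 mH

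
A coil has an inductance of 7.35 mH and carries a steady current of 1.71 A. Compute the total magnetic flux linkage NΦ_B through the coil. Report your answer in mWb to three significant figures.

From L = NΦ_B/I, the flux linkage is NΦ_B = LI.
NΦ_B = (7.350×10^-3 H)(1.71 A) = 1.257×10^-2 Wb.

NΦ_B ≈ 12.6 mWb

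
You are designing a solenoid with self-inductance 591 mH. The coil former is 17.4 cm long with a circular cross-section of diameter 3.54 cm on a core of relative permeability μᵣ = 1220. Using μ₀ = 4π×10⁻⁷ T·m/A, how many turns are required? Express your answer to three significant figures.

N ≈ 261 turns

A = π(d/2)² = π(1.770×10^-2 m)² = 9.842×10^-4 m².
From L = μ₀μᵣN²A/ℓ, N = √(Lℓ / (μ₀μᵣA)).
N = √[(0.591)(0.174) / ((4π×10⁻⁷)(1220)×9.842×10^-4)] = √(6.815×10^4) ≈ 261.1.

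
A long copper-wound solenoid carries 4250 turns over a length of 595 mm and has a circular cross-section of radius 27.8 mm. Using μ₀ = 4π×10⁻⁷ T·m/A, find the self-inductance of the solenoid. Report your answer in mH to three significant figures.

A = πr² = π(2.780×10^-2 m)² = 2.428×10^-3 m².
For a long solenoid, L = μ₀N²A/ℓ.
L = (4π×10⁻⁷)(4250)²(2.428×10^-3)/(0.595 m) = 9.262×10^-2 H.

L ≈ 92.6 mH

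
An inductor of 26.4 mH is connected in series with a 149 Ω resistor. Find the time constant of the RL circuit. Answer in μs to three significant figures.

τ ≈ 177 μs

τ = L/R = (2.640×10^-2 H)/(149 Ω) = 1.772×10^-4 s.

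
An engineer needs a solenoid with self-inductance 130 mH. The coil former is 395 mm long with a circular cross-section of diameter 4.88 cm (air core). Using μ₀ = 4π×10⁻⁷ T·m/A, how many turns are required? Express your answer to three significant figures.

N ≈ 4670 turns

A = π(d/2)² = π(2.440×10^-2 m)² = 1.870×10^-3 m².
From L = μ₀N²A/ℓ, N = √(Lℓ / (μ₀A)).
N = √[(0.13)(0.395) / ((4π×10⁻⁷)×1.870×10^-3)] = √(2.1847×10^7) ≈ 4674.1.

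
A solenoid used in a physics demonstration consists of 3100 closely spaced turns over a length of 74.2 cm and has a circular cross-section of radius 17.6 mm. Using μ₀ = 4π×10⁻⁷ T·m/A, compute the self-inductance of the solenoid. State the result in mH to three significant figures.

L ≈ 15.8 mH

A = πr² = π(1.760×10^-2 m)² = 9.731×10^-4 m².
For a long solenoid, L = μ₀N²A/ℓ.
L = (4π×10⁻⁷)(3100)²(9.731×10^-4)/(0.742 m) = 1.584×10^-2 H.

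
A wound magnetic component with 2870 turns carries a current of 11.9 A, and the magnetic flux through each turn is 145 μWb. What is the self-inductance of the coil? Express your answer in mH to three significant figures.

L ≈ 35.0 mH

Self-inductance is defined by L = NΦ_B/I (flux linkage over current).
L = (2870)(1.450×10^-4 Wb)/(11.9 A) = 3.497×10^-2 H.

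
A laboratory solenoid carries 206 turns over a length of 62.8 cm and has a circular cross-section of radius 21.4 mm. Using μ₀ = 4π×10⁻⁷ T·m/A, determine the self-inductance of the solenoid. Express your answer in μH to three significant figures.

A = πr² = π(2.140×10^-2 m)² = 1.439×10^-3 m².
For a long solenoid, L = μ₀N²A/ℓ.
L = (4π×10⁻⁷)(206)²(1.439×10^-3)/(0.628 m) = 1.222×10^-4 H.

L ≈ 122 μH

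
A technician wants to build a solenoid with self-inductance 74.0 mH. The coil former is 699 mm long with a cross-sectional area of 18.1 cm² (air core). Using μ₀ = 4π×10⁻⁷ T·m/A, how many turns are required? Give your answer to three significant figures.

N ≈ 4770 turns

A = 18.1 cm² = 1.810×10^-3 m².
From L = μ₀N²A/ℓ, N = √(Lℓ / (μ₀A)).
N = √[(7.400×10^-2)(0.699) / ((4π×10⁻⁷)×1.810×10^-3)] = √(2.274×10^7) ≈ 4768.8.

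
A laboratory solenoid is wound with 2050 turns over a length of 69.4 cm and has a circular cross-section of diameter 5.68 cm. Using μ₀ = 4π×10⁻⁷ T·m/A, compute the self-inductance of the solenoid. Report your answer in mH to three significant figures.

A = π(d/2)² = π(2.840×10^-2 m)² = 2.534×10^-3 m².
For a long solenoid, L = μ₀N²A/ℓ.
L = (4π×10⁻⁷)(2050)²(2.534×10^-3)/(0.694 m) = 1.928×10^-2 H.

L ≈ 19.3 mH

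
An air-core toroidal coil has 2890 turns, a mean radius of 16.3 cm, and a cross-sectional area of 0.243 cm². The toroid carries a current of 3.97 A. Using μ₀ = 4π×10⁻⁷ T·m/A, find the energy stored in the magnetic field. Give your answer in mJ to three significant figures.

U ≈ 1.96 mJ

L = μ₀N²A/(2πR) = (4π×10⁻⁷)(2890)²(2.430×10^-5)/(2π×0.163) = 2.490×10^-4 H.
U = ½LI² = ½(2.490×10^-4)(3.97)² = 1.962×10^-3 J.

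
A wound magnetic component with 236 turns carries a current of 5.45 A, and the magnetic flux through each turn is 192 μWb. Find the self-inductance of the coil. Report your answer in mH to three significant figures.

Self-inductance is defined by L = NΦ_B/I (flux linkage over current).
L = (236)(1.920×10^-4 Wb)/(5.45 A) = 8.314×10^-3 H.

L ≈ 8.31 mH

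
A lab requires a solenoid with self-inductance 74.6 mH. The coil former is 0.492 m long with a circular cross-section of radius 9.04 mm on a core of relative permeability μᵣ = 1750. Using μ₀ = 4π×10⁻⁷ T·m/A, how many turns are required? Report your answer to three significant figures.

A = πr² = π(9.040×10^-3 m)² = 2.567×10^-4 m².
From L = μ₀μᵣN²A/ℓ, N = √(Lℓ / (μ₀μᵣA)).
N = √[(7.460×10^-2)(0.492) / ((4π×10⁻⁷)(1750)×2.567×10^-4)] = √(6.501×10^4) ≈ 255.0.

N ≈ 255 turns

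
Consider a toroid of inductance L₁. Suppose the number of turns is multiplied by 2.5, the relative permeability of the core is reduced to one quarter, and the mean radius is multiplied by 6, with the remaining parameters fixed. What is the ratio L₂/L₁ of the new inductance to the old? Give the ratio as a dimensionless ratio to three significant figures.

For a toroid, L ∝ μᵣN²A/R.
L₂/L₁ = (2.5)^2 × (0.25) × (6)^-1 = 0.260.

L₂/L₁ = 0.260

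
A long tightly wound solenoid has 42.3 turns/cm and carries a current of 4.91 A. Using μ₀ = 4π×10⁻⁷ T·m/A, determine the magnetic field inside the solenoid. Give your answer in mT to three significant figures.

B ≈ 26.1 mT

Inside a long solenoid, B = μ₀nI.
B = (4π×10⁻⁷)(4.230×10^3 m⁻¹)(4.91 A) = 2.610×10^-2 T.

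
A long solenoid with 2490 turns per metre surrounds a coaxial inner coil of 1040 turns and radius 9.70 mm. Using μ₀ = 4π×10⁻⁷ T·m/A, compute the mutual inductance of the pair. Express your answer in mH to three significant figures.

The outer solenoid produces a uniform field B₁ = μ₀n₁I₁ across the inner coil,
so the flux linkage is N₂Φ = N₂B₁A₂ = μ₀n₁N₂A₂·I₁, giving M = μ₀n₁N₂A₂.
A₂ = πr² = π(9.700×10^-3 m)² = 2.956×10^-4 m².
M = (4π×10⁻⁷)(2490)(1040)(2.956×10^-4) = 9.619×10^-4 H.

M ≈ 0.962 mH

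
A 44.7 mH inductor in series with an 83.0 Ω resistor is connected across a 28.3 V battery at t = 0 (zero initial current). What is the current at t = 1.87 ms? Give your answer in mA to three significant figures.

τ = L/R = 4.470×10^-2/83.0 = 5.386×10^-4 s; final current I_∞ = ε/R = 28.3/83.0 = 0.341 A.
I(t) = I_∞(1 − e^(−t/τ)) with t/τ = 3.472.
I = (0.341)(1 − e^(−3.472)) = 0.3304 A.

I ≈ 330 mA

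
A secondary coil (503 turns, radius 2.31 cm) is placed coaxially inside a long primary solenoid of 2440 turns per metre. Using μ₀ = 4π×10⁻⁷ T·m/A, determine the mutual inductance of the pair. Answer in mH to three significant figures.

The outer solenoid produces a uniform field B₁ = μ₀n₁I₁ across the inner coil,
so the flux linkage is N₂Φ = N₂B₁A₂ = μ₀n₁N₂A₂·I₁, giving M = μ₀n₁N₂A₂.
A₂ = πr² = π(2.310×10^-2 m)² = 1.676×10^-3 m².
M = (4π×10⁻⁷)(2440)(503)(1.676×10^-3) = 2.585×10^-3 H.

M ≈ 2.59 mH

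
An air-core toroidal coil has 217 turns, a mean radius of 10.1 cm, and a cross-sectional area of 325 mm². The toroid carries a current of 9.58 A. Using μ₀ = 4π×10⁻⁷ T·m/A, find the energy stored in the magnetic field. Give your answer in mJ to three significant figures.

L = μ₀N²A/(2πR) = (4π×10⁻⁷)(217)²(3.250×10^-4)/(2π×0.101) = 3.030×10^-5 H.
U = ½LI² = ½(3.030×10^-5)(9.58)² = 1.391×10^-3 J.

U ≈ 1.39 mJ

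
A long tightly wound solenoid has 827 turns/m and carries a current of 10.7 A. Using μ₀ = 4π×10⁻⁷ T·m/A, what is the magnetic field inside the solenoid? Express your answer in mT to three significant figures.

Inside a long solenoid, B = μ₀nI.
B = (4π×10⁻⁷)(827 m⁻¹)(10.7 A) = 1.112×10^-2 T.

B ≈ 11.1 mT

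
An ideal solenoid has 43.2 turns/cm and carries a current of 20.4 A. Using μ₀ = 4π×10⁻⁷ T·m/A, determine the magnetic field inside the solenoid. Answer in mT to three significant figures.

B ≈ 111 mT

Inside a long solenoid, B = μ₀nI.
B = (4π×10⁻⁷)(4.320×10^3 m⁻¹)(20.4 A) = 0.1107 T.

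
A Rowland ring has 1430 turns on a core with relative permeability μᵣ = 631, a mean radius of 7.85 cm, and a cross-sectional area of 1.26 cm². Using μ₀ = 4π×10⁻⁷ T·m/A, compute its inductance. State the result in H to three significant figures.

L ≈ 0.414 H

For a thin toroid, L = μ₀μᵣN²A/(2πR).
L = (4π×10⁻⁷)(631)(1430)²(1.260×10^-4) / (2π×7.850×10^-2 m) = 0.4142 H.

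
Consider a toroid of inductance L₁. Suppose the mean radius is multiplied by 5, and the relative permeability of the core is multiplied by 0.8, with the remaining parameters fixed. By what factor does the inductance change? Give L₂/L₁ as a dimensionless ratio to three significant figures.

For a toroid, L ∝ μᵣN²A/R.
L₂/L₁ = (5)^-1 × (0.8) = 0.160.

L₂/L₁ = 0.160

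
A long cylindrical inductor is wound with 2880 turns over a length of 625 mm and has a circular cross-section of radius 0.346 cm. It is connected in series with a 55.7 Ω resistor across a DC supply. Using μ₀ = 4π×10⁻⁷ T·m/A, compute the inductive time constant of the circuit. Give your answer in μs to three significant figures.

τ ≈ 11.3 μs

A = πr² = π(3.460×10^-3 m)² = 3.761×10^-5 m².
L = μ₀N²A/ℓ = (4π×10⁻⁷)(2880)²(3.761×10^-5)/(0.625) = 6.272×10^-4 H.
τ = L/R = (6.272×10^-4)/(55.7) = 1.126×10^-5 s.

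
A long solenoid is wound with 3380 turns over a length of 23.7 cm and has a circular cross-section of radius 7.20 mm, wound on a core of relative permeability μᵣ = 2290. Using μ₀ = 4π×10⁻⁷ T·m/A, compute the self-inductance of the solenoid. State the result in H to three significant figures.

A = πr² = π(7.200×10^-3 m)² = 1.629×10^-4 m².
For a long solenoid, L = μ₀μᵣN²A/ℓ.
L = (4π×10⁻⁷)(2290)(3380)²(1.629×10^-4)/(0.237 m) = 22.59 H.

L ≈ 22.6 H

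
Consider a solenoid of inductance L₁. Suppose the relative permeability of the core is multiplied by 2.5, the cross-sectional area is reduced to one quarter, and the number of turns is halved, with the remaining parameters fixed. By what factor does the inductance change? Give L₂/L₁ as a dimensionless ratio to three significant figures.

L₂/L₁ = 0.156

For a solenoid, L ∝ μᵣN²A/ℓ.
L₂/L₁ = (2.5) × (0.25) × (0.5)^2 = 0.156.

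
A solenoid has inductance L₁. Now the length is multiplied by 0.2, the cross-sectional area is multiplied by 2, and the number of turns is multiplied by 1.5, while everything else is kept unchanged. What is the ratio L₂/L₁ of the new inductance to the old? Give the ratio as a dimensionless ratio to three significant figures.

For a solenoid, L ∝ μᵣN²A/ℓ.
L₂/L₁ = (0.2)^-1 × (2) × (1.5)^2 = 22.5.

L₂/L₁ = 22.5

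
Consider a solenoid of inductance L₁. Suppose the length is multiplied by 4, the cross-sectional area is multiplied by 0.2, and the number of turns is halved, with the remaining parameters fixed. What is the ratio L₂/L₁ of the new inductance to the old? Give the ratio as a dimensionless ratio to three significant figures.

L₂/L₁ = 0.0125

For a solenoid, L ∝ μᵣN²A/ℓ.
L₂/L₁ = (4)^-1 × (0.2) × (0.5)^2 = 0.0125.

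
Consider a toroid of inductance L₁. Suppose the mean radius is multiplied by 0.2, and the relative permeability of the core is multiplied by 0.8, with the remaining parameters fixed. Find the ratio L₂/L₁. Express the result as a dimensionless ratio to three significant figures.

L₂/L₁ = 4.00

For a toroid, L ∝ μᵣN²A/R.
L₂/L₁ = (0.2)^-1 × (0.8) = 4.00.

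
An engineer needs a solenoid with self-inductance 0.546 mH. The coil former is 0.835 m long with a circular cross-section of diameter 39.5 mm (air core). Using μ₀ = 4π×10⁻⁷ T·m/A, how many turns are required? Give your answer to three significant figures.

A = π(d/2)² = π(1.975×10^-2 m)² = 1.225×10^-3 m².
From L = μ₀N²A/ℓ, N = √(Lℓ / (μ₀A)).
N = √[(5.460×10^-4)(0.835) / ((4π×10⁻⁷)×1.225×10^-3)] = √(2.961×10^5) ≈ 544.1.

N ≈ 544 turns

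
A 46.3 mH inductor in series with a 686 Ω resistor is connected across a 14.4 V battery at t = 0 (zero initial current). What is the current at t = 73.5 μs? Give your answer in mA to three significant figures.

I ≈ 13.9 mA

τ = L/R = 4.630×10^-2/686 = 6.749×10^-5 s; final current I_∞ = ε/R = 14.4/686 = 2.099×10^-2 A.
I(t) = I_∞(1 − e^(−t/τ)) with t/τ = 1.089.
I = (2.099×10^-2)(1 − e^(−1.089)) = 1.393×10^-2 A.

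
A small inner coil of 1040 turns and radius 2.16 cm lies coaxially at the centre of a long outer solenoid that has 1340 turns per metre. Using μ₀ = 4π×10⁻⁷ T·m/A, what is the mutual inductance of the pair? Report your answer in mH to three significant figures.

M ≈ 2.57 mH

The outer solenoid produces a uniform field B₁ = μ₀n₁I₁ across the inner coil,
so the flux linkage is N₂Φ = N₂B₁A₂ = μ₀n₁N₂A₂·I₁, giving M = μ₀n₁N₂A₂.
A₂ = πr² = π(2.160×10^-2 m)² = 1.466×10^-3 m².
M = (4π×10⁻⁷)(1340)(1040)(1.466×10^-3) = 2.567×10^-3 H.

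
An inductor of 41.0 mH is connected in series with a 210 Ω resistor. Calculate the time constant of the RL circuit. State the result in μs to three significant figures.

τ ≈ 195 μs

τ = L/R = (4.100×10^-2 H)/(210 Ω) = 1.952×10^-4 s.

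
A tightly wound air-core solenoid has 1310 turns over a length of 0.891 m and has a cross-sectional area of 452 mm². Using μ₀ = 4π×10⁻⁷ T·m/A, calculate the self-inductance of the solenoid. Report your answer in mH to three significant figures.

A = 452 mm² = 4.520×10^-4 m².
For a long solenoid, L = μ₀N²A/ℓ.
L = (4π×10⁻⁷)(1310)²(4.520×10^-4)/(0.891 m) = 1.094×10^-3 H.

L ≈ 1.09 mH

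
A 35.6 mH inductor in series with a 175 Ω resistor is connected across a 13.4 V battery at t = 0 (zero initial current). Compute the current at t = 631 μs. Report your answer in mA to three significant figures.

I ≈ 73.1 mA

τ = L/R = 3.560×10^-2/175 = 2.034×10^-4 s; final current I_∞ = ε/R = 13.4/175 = 7.657×10^-2 A.
I(t) = I_∞(1 − e^(−t/τ)) with t/τ = 3.102.
I = (7.657×10^-2)(1 − e^(−3.102)) = 7.313×10^-2 A.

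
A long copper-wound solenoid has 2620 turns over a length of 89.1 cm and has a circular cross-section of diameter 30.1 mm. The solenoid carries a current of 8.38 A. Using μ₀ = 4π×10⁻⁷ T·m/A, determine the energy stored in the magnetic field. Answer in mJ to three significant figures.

U ≈ 242 mJ

A = π(d/2)² = π(1.505×10^-2 m)² = 7.116×10^-4 m².
L = μ₀N²A/ℓ = (4π×10⁻⁷)(2620)²(7.116×10^-4)/(0.891) = 6.889×10^-3 H.
U = ½LI² = ½(6.889×10^-3)(8.38)² = 0.2419 J.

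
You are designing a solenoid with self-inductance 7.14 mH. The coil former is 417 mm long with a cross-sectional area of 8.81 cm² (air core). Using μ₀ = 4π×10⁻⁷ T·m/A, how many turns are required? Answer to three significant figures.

A = 8.81 cm² = 8.810×10^-4 m².
From L = μ₀N²A/ℓ, N = √(Lℓ / (μ₀A)).
N = √[(7.140×10^-3)(0.417) / ((4π×10⁻⁷)×8.810×10^-4)] = √(2.689×10^6) ≈ 1639.9.

N ≈ 1640 turns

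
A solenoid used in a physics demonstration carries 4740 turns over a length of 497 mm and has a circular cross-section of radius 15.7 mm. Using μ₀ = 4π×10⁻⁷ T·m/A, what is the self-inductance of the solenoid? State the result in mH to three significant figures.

A = πr² = π(1.570×10^-2 m)² = 7.744×10^-4 m².
For a long solenoid, L = μ₀N²A/ℓ.
L = (4π×10⁻⁷)(4740)²(7.744×10^-4)/(0.497 m) = 4.399×10^-2 H.

L ≈ 44.0 mH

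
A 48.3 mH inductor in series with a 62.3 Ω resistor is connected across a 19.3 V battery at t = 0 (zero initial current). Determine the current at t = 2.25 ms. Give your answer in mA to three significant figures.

I ≈ 293 mA

τ = L/R = 4.830×10^-2/62.3 = 7.753×10^-4 s; final current I_∞ = ε/R = 19.3/62.3 = 0.3098 A.
I(t) = I_∞(1 − e^(−t/τ)) with t/τ = 2.902.
I = (0.3098)(1 − e^(−2.902)) = 0.2928 A.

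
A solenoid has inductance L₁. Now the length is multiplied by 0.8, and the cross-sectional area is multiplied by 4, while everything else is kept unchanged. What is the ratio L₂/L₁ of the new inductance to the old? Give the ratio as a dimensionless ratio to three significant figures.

L₂/L₁ = 5.00

For a solenoid, L ∝ μᵣN²A/ℓ.
L₂/L₁ = (0.8)^-1 × (4) = 5.00.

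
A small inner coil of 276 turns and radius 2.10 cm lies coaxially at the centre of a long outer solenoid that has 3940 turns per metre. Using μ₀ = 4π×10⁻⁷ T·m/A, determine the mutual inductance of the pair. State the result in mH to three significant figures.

The outer solenoid produces a uniform field B₁ = μ₀n₁I₁ across the inner coil,
so the flux linkage is N₂Φ = N₂B₁A₂ = μ₀n₁N₂A₂·I₁, giving M = μ₀n₁N₂A₂.
A₂ = πr² = π(2.100×10^-2 m)² = 1.385×10^-3 m².
M = (4π×10⁻⁷)(3940)(276)(1.385×10^-3) = 1.893×10^-3 H.

M ≈ 1.89 mH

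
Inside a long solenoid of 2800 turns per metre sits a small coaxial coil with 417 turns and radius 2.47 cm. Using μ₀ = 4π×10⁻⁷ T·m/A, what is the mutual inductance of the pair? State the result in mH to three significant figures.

The outer solenoid produces a uniform field B₁ = μ₀n₁I₁ across the inner coil,
so the flux linkage is N₂Φ = N₂B₁A₂ = μ₀n₁N₂A₂·I₁, giving M = μ₀n₁N₂A₂.
A₂ = πr² = π(2.470×10^-2 m)² = 1.917×10^-3 m².
M = (4π×10⁻⁷)(2800)(417)(1.917×10^-3) = 2.812×10^-3 H.

M ≈ 2.81 mH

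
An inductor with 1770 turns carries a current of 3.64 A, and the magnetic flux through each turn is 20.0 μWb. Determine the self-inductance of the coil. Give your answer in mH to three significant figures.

Self-inductance is defined by L = NΦ_B/I (flux linkage over current).
L = (1770)(2.000×10^-5 Wb)/(3.64 A) = 9.725×10^-3 H.

L ≈ 9.73 mH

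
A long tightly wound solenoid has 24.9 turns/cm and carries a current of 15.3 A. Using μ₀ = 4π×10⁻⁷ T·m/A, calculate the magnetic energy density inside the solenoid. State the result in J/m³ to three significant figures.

B = μ₀nI = (4π×10⁻⁷)(2.490×10^3)(15.3) = 4.787×10^-2 T.
u = B²/(2μ₀) = (4.787×10^-2)²/(2×4π×10⁻⁷) = 911.9 J/m³.

u ≈ 912 J/m³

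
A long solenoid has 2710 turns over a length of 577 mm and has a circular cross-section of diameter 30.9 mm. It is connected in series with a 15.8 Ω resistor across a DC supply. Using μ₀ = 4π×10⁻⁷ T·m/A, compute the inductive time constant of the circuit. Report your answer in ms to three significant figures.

τ ≈ 0.759 ms

A = π(d/2)² = π(1.545×10^-2 m)² = 7.499×10^-4 m².
L = μ₀N²A/ℓ = (4π×10⁻⁷)(2710)²(7.499×10^-4)/(0.577) = 1.199×10^-2 H.
τ = L/R = (1.199×10^-2)/(15.8) = 7.591×10^-4 s.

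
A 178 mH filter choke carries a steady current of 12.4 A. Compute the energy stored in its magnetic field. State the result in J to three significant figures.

Stored magnetic energy: U = ½LI².
U = ½(0.178 H)(12.4 A)² = 13.68 J.

U ≈ 13.7 J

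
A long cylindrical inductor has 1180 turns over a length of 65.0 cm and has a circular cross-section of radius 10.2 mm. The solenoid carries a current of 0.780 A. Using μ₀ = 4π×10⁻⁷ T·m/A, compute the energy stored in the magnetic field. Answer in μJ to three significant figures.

U ≈ 268 μJ

A = πr² = π(1.020×10^-2 m)² = 3.269×10^-4 m².
L = μ₀N²A/ℓ = (4π×10⁻⁷)(1180)²(3.269×10^-4)/(0.65) = 8.799×10^-4 H.
U = ½LI² = ½(8.799×10^-4)(0.780)² = 2.677×10^-4 J.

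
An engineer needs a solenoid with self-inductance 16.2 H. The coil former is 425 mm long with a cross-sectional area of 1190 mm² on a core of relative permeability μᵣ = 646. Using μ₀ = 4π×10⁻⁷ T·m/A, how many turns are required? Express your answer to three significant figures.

A = 1190 mm² = 1.190×10^-3 m².
From L = μ₀μᵣN²A/ℓ, N = √(Lℓ / (μ₀μᵣA)).
N = √[(16.2)(0.425) / ((4π×10⁻⁷)(646)×1.190×10^-3)] = √(7.127×10^6) ≈ 2669.7.

N ≈ 2670 turns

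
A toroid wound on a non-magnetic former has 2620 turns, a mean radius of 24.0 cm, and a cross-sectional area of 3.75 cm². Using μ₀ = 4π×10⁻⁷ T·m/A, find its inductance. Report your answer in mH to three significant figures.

L ≈ 2.15 mH

For a thin toroid, L = μ₀N²A/(2πR).
L = (4π×10⁻⁷)(2620)²(3.750×10^-4) / (2π×0.24 m) = 2.145×10^-3 H.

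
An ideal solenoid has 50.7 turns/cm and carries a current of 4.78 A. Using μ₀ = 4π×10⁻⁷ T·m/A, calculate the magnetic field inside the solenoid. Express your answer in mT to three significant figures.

B ≈ 30.5 mT

Inside a long solenoid, B = μ₀nI.
B = (4π×10⁻⁷)(5.070×10^3 m⁻¹)(4.78 A) = 3.045×10^-2 T.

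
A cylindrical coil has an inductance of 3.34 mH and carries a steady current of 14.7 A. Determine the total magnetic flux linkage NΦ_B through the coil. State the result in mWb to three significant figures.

NΦ_B ≈ 49.1 mWb

From L = NΦ_B/I, the flux linkage is NΦ_B = LI.
NΦ_B = (3.340×10^-3 H)(14.7 A) = 4.910×10^-2 Wb.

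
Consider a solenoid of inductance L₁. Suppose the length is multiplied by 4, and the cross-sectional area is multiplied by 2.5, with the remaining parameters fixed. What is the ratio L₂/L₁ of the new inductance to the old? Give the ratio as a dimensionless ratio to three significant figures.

L₂/L₁ = 0.625

For a solenoid, L ∝ μᵣN²A/ℓ.
L₂/L₁ = (4)^-1 × (2.5) = 0.625.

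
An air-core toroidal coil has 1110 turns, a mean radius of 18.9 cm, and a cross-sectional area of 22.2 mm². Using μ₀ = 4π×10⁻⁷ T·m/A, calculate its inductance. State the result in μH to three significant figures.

For a thin toroid, L = μ₀N²A/(2πR).
L = (4π×10⁻⁷)(1110)²(2.220×10^-5) / (2π×0.189 m) = 2.894×10^-5 H.

L ≈ 28.9 μH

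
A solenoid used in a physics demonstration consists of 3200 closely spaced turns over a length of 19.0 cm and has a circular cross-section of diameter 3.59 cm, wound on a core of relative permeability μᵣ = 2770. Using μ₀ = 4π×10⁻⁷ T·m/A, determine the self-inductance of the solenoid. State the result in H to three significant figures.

A = π(d/2)² = π(1.795×10^-2 m)² = 1.012×10^-3 m².
For a long solenoid, L = μ₀μᵣN²A/ℓ.
L = (4π×10⁻⁷)(2770)(3200)²(1.012×10^-3)/(0.19 m) = 189.9 H.

L ≈ 190 H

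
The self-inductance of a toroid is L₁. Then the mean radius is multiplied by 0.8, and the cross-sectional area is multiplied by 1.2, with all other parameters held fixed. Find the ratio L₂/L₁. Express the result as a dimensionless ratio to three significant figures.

L₂/L₁ = 1.50

For a toroid, L ∝ μᵣN²A/R.
L₂/L₁ = (0.8)^-1 × (1.2) = 1.50.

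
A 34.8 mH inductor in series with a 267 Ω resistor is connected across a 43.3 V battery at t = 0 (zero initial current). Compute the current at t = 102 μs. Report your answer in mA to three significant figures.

τ = L/R = 3.480×10^-2/267 = 1.303×10^-4 s; final current I_∞ = ε/R = 43.3/267 = 0.1622 A.
I(t) = I_∞(1 − e^(−t/τ)) with t/τ = 0.783.
I = (0.1622)(1 − e^(−0.783)) = 8.802×10^-2 A.

I ≈ 88.0 mA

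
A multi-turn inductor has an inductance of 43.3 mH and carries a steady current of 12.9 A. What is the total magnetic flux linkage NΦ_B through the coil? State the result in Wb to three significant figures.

NΦ_B ≈ 0.559 Wb

From L = NΦ_B/I, the flux linkage is NΦ_B = LI.
NΦ_B = (4.330×10^-2 H)(12.9 A) = 0.5586 Wb.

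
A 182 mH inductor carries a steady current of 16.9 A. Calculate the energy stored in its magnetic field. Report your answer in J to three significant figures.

U ≈ 26.0 J

Stored magnetic energy: U = ½LI².
U = ½(0.182 H)(16.9 A)² = 25.99 J.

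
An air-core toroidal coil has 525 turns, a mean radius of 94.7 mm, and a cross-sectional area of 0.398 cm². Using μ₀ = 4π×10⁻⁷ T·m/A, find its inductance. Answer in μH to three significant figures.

For a thin toroid, L = μ₀N²A/(2πR).
L = (4π×10⁻⁷)(525)²(3.980×10^-5) / (2π×9.470×10^-2 m) = 2.317×10^-5 H.

L ≈ 23.2 μH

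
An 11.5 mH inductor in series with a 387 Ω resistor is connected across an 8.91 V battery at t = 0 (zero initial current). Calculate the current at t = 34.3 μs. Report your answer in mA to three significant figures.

I ≈ 15.8 mA

τ = L/R = 1.150×10^-2/387 = 2.972×10^-5 s; final current I_∞ = ε/R = 8.91/387 = 2.302×10^-2 A.
I(t) = I_∞(1 − e^(−t/τ)) with t/τ = 1.154.
I = (2.302×10^-2)(1 − e^(−1.154)) = 1.576×10^-2 A.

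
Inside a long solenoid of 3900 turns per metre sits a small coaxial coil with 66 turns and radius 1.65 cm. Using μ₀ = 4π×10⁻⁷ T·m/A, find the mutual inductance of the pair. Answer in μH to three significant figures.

The outer solenoid produces a uniform field B₁ = μ₀n₁I₁ across the inner coil,
so the flux linkage is N₂Φ = N₂B₁A₂ = μ₀n₁N₂A₂·I₁, giving M = μ₀n₁N₂A₂.
A₂ = πr² = π(1.650×10^-2 m)² = 8.553×10^-4 m².
M = (4π×10⁻⁷)(3900)(66)(8.553×10^-4) = 2.767×10^-4 H.

M ≈ 277 μH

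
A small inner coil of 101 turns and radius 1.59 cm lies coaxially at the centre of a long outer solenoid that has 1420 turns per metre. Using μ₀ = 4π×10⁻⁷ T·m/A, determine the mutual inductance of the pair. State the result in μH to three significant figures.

M ≈ 143 μH

The outer solenoid produces a uniform field B₁ = μ₀n₁I₁ across the inner coil,
so the flux linkage is N₂Φ = N₂B₁A₂ = μ₀n₁N₂A₂·I₁, giving M = μ₀n₁N₂A₂.
A₂ = πr² = π(1.590×10^-2 m)² = 7.942×10^-4 m².
M = (4π×10⁻⁷)(1420)(101)(7.942×10^-4) = 1.431×10^-4 H.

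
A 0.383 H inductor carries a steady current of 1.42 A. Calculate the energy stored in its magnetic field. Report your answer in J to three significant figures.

Stored magnetic energy: U = ½LI².
U = ½(0.383 H)(1.42 A)² = 0.3861 J.

U ≈ 0.386 J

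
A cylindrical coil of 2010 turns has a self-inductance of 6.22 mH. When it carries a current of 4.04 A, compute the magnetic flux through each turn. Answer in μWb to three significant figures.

Φ_B ≈ 12.5 μWb

From L = NΦ_B/I, the flux per turn is Φ_B = LI/N.
Φ_B = (6.220×10^-3 H)(4.04 A)/2010 = 1.250×10^-5 Wb.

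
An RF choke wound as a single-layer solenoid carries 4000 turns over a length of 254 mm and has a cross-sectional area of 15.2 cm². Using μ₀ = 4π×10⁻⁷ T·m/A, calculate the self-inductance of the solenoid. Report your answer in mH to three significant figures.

L ≈ 120 mH

A = 15.2 cm² = 1.520×10^-3 m².
For a long solenoid, L = μ₀N²A/ℓ.
L = (4π×10⁻⁷)(4000)²(1.520×10^-3)/(0.254 m) = 0.1203 H.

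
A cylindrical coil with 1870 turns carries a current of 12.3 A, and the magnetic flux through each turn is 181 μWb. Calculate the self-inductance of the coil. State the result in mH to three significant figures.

L ≈ 27.5 mH

Self-inductance is defined by L = NΦ_B/I (flux linkage over current).
L = (1870)(1.810×10^-4 Wb)/(12.3 A) = 2.752×10^-2 H.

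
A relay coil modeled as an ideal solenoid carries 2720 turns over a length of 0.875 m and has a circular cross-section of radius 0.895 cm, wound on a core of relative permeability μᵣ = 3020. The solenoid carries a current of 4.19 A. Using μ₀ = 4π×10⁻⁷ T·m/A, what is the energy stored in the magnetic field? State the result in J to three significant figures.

U ≈ 70.9 J

A = πr² = π(8.950×10^-3 m)² = 2.516×10^-4 m².
L = μ₀μᵣN²A/ℓ = (4π×10⁻⁷)(3020)(2720)²(2.516×10^-4)/(0.875) = 8.0749995 H.
U = ½LI² = ½(8.0749995)(4.19)² = 70.88 J.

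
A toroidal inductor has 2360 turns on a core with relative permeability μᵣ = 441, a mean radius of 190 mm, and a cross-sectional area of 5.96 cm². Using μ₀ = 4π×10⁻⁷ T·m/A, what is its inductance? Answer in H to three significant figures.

L ≈ 1.54 H

For a thin toroid, L = μ₀μᵣN²A/(2πR).
L = (4π×10⁻⁷)(441)(2360)²(5.960×10^-4) / (2π×0.19 m) = 1.541 H.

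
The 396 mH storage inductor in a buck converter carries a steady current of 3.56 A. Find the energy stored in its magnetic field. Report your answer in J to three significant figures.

Stored magnetic energy: U = ½LI².
U = ½(0.396 H)(3.56 A)² = 2.509 J.

U ≈ 2.51 J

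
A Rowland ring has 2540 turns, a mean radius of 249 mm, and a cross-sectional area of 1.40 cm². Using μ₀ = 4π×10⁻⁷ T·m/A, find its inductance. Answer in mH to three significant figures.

For a thin toroid, L = μ₀N²A/(2πR).
L = (4π×10⁻⁷)(2540)²(1.400×10^-4) / (2π×0.249 m) = 7.2548×10^-4 H.

L ≈ 0.725 mH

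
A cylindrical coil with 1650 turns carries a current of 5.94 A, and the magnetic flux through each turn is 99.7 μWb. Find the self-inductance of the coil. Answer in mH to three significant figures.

Self-inductance is defined by L = NΦ_B/I (flux linkage over current).
L = (1650)(9.970×10^-5 Wb)/(5.94 A) = 2.769×10^-2 H.

L ≈ 27.7 mH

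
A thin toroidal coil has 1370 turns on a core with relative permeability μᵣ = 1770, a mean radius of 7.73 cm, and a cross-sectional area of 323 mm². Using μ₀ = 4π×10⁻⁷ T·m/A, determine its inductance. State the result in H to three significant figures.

L ≈ 2.78 H

For a thin toroid, L = μ₀μᵣN²A/(2πR).
L = (4π×10⁻⁷)(1770)(1370)²(3.230×10^-4) / (2π×7.730×10^-2 m) = 2.776 H.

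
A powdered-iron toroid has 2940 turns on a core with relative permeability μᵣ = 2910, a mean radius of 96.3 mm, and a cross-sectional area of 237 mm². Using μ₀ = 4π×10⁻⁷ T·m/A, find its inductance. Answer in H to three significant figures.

For a thin toroid, L = μ₀μᵣN²A/(2πR).
L = (4π×10⁻⁷)(2910)(2940)²(2.370×10^-4) / (2π×9.630×10^-2 m) = 12.38 H.

L ≈ 12.4 H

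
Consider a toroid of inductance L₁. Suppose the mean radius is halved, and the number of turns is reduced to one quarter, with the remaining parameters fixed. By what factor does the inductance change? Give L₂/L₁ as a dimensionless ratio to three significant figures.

L₂/L₁ = 0.125

For a toroid, L ∝ μᵣN²A/R.
L₂/L₁ = (0.5)^-1 × (0.25)^2 = 0.125.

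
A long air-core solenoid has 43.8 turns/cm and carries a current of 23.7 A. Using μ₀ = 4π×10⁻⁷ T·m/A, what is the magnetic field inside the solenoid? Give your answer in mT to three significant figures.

B ≈ 130 mT

Inside a long solenoid, B = μ₀nI.
B = (4π×10⁻⁷)(4.380×10^3 m⁻¹)(23.7 A) = 0.1304 T.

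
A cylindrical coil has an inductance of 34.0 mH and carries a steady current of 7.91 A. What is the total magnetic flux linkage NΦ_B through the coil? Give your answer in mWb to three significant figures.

From L = NΦ_B/I, the flux linkage is NΦ_B = LI.
NΦ_B = (3.400×10^-2 H)(7.91 A) = 0.2689 Wb.

NΦ_B ≈ 269 mWb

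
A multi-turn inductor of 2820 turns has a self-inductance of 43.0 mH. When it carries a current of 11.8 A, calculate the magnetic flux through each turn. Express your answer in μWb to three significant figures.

From L = NΦ_B/I, the flux per turn is Φ_B = LI/N.
Φ_B = (4.300×10^-2 H)(11.8 A)/2820 = 1.799×10^-4 Wb.

Φ_B ≈ 180 μWb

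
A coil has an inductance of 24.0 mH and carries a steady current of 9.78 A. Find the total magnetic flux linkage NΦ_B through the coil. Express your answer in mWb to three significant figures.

NΦ_B ≈ 235 mWb

From L = NΦ_B/I, the flux linkage is NΦ_B = LI.
NΦ_B = (2.400×10^-2 H)(9.78 A) = 0.2347 Wb.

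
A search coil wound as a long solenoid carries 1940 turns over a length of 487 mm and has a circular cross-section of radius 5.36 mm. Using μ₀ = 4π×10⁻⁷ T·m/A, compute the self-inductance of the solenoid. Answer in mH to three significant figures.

L ≈ 0.877 mH

A = πr² = π(5.360×10^-3 m)² = 9.026×10^-5 m².
For a long solenoid, L = μ₀N²A/ℓ.
L = (4π×10⁻⁷)(1940)²(9.026×10^-5)/(0.487 m) = 8.765×10^-4 H.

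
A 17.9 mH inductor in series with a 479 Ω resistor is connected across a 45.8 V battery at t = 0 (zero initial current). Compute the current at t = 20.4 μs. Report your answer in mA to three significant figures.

τ = L/R = 1.790×10^-2/479 = 3.737×10^-5 s; final current I_∞ = ε/R = 45.8/479 = 9.562×10^-2 A.
I(t) = I_∞(1 − e^(−t/τ)) with t/τ = 0.546.
I = (9.562×10^-2)(1 − e^(−0.546)) = 4.022×10^-2 A.

I ≈ 40.2 mA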